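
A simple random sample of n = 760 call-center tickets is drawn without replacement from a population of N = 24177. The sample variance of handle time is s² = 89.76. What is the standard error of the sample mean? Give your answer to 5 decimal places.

0.33822

Under SRS without replacement, Var(ȳ) = (1 − f)·s²/n with f = n/N = 760/24177 = 0.03143483.
Var(ȳ) = (1 − 0.03143483)·89.76/760 = 0.96856517·0.11810526 = 0.11439264.
SE(ȳ) = √(0.11439264) = 0.33822.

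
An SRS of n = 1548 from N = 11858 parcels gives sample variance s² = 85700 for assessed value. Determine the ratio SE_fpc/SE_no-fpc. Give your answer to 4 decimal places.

f = n/N = 1548/11858 = 0.13054478.
SE_no-fpc = √(s²/n) = 7.4405482; SE_fpc = √((1−f)s²/n) = 6.9379081.
Ratio = √(1−f) = 0.93244583.

0.9324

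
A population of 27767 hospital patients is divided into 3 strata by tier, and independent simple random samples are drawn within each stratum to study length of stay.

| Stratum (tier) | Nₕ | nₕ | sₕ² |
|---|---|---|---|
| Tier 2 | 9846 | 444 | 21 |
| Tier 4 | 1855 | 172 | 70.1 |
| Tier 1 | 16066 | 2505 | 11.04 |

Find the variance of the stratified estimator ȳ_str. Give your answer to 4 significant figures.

0.008574

Var(ȳ_str) = Σₕ Wₕ²(1 − fₕ)sₕ²/nₕ with Wₕ = Nₕ/N, N = 27767.
Tier 2: Wₕ = 0.35459358; term = 0.35459358²·(1 − 0.04509445)·21/444 = 0.005678825.
Tier 4: Wₕ = 0.06680592; term = 0.06680592²·(1 − 0.09272237)·70.1/172 = 0.0016502878.
Tier 1: Wₕ = 0.57860050; term = 0.57860050²·(1 − 0.15591933)·11.04/2505 = 0.0012453829.
Sum = 0.0085744957.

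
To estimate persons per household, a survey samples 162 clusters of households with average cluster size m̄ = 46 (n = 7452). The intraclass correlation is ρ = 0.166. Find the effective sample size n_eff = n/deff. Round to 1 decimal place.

deff = 1 + (46 − 1)·0.166 = 1 + 7.47 = 8.47.
n_eff = 7452 / 8.47 = 879.8.

879.8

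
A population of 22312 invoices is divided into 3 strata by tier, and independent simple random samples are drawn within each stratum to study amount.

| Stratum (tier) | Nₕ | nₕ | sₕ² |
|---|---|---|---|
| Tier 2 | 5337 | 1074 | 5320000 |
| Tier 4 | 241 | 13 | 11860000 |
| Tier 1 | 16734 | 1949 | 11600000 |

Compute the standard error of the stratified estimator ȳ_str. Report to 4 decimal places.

57.3151

Var(ȳ_str) = Σₕ Wₕ²(1 − fₕ)sₕ²/nₕ with Wₕ = Nₕ/N, N = 22312.
Tier 2: Wₕ = 0.23919864; term = 0.23919864²·(1 − 0.20123665)·5320000/1074 = 226.38252.
Tier 4: Wₕ = 0.01080136; term = 0.01080136²·(1 − 0.05394191)·11860000/13 = 100.69693.
Tier 1: Wₕ = 0.75000000; term = 0.75000000²·(1 − 0.11646946)·11600000/1949 = 2957.946.
Sum = 3285.0255.
SE = √(3285.0255) = 57.3151.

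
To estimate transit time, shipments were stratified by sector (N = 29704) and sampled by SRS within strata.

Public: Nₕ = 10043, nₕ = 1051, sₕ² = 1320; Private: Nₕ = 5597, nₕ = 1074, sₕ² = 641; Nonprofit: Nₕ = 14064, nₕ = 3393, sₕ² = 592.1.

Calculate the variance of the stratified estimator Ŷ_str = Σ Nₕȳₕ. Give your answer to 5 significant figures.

1.5472 × 10^8

Var(Ŷ_str) = Σₕ Nₕ²(1 − fₕ)sₕ²/nₕ.
Public: 10043²·(1 − 1051/10043)·1320/1051 = 1.1342035 × 10^8.
Private: 5597²·(1 − 1074/5597)·641/1074 = 1.5108997 × 10^7.
Nonprofit: 14064²·(1 − 3393/14064)·592.1/3393 = 2.6189378 × 10^7.
Sum = 1.5471873 × 10^8.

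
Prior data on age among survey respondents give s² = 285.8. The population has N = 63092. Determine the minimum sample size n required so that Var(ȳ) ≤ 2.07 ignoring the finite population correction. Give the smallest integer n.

139

Without fpc, n₀ = s²/D = 285.8/2.07 = 138.0676.
Rounding up, n = 139.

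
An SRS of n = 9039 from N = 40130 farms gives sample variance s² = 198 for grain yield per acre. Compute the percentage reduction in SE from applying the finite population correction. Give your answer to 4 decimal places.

f = n/N = 9039/40130 = 0.22524296.
SE_no-fpc = √(s²/n) = 0.14800364; SE_fpc = √((1−f)s²/n) = 0.13027323.
Ratio = √(1−f) = 0.88020284. Reduction = 100·(1 − 0.88020284) = 11.9797%.

11.9797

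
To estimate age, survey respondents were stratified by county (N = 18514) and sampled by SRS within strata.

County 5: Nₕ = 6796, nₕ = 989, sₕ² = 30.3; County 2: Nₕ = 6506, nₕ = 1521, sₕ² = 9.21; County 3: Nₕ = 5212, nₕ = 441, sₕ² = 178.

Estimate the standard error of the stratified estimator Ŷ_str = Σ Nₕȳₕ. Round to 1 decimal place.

3382.6

Var(Ŷ_str) = Σₕ Nₕ²(1 − fₕ)sₕ²/nₕ.
County 5: 6796²·(1 − 989/6796)·30.3/989 = 1.2090702 × 10^6.
County 2: 6506²·(1 − 1521/6506)·9.21/1521 = 196385.6.
County 3: 5212²·(1 − 441/5212)·178/441 = 1.0036799 × 10^7.
Sum = 1.1442255 × 10^7.
SE = √(1.1442255 × 10^7) = 3382.6.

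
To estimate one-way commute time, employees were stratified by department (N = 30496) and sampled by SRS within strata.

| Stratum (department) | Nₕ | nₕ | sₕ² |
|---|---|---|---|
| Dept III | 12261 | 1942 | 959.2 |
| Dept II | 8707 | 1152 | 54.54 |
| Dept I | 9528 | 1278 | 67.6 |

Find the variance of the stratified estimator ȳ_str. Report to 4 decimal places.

Var(ȳ_str) = Σₕ Wₕ²(1 − fₕ)sₕ²/nₕ with Wₕ = Nₕ/N, N = 30496.
Dept III: Wₕ = 0.40205273; term = 0.40205273²·(1 − 0.15838839)·959.2/1942 = 0.067195113.
Dept II: Wₕ = 0.28551285; term = 0.28551285²·(1 − 0.13230734)·54.54/1152 = 0.0033487283.
Dept I: Wₕ = 0.31243442; term = 0.31243442²·(1 − 0.13413098)·67.6/1278 = 0.0044708055.
Sum = 0.075014647.

0.0750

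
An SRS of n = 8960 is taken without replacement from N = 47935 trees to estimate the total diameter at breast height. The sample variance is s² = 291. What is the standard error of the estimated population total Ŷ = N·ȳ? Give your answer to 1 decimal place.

Var(Ŷ) = N²·Var(ȳ) = N²·(1 − n/N)·s²/n.
f = 8960/47935 = 0.18691979; Var(ȳ) = 0.81308021·291/8960 = 0.026406958.
Var(Ŷ) = 47935² · 0.026406958 = 6.0676963 × 10^7.
SE(Ŷ) = √(6.0676963 × 10^7) = 7789.5.

7789.5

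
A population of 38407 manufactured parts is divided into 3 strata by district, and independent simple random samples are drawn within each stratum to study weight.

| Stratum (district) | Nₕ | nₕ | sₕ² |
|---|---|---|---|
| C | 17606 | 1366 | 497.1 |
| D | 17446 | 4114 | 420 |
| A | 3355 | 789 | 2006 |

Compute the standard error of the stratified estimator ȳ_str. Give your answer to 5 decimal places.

Var(ȳ_str) = Σₕ Wₕ²(1 − fₕ)sₕ²/nₕ with Wₕ = Nₕ/N, N = 38407.
C: Wₕ = 0.45840602; term = 0.45840602²·(1 − 0.07758719)·497.1/1366 = 0.07053733.
D: Wₕ = 0.45424011; term = 0.45424011²·(1 − 0.23581337)·420/4114 = 0.016097388.
A: Wₕ = 0.08735387; term = 0.08735387²·(1 − 0.23517139)·2006/789 = 0.014838238.
Sum = 0.10147296.
SE = √(0.10147296) = 0.31855.

0.31855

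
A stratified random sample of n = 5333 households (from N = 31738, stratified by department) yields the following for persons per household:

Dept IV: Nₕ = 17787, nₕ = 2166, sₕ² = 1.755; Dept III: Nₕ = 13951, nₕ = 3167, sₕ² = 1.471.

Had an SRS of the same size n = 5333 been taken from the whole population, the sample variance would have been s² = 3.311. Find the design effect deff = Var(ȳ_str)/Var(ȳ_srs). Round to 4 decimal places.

Var(ȳ_str) = Σ Wₕ²(1−fₕ)sₕ²/nₕ with Wₕ = Nₕ/31738:
  Dept IV: (17787/31738)²·(1−2166/17787)·1.755/2166 = 2.2349669 × 10^-4
  Dept III: (13951/31738)²·(1−3167/13951)·1.471/3167 = 6.9373038 × 10^-5
  → Var(ȳ_str) = 2.9286973 × 10^-4.
Var(ȳ_srs) = (1 − 5333/31738)·3.311/5333 = 5.1652841 × 10^-4.
deff = (2.9286973 × 10^-4) / (5.1652841 × 10^-4) = 0.5670.

0.5670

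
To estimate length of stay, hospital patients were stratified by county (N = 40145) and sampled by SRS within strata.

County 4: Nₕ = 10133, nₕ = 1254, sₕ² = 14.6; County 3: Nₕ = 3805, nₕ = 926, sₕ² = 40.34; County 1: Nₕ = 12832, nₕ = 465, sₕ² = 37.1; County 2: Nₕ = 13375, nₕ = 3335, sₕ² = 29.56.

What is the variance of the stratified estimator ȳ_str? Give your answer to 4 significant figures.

Var(ȳ_str) = Σₕ Wₕ²(1 − fₕ)sₕ²/nₕ with Wₕ = Nₕ/N, N = 40145.
County 4: Wₕ = 0.25241001; term = 0.25241001²·(1 − 0.12375407)·14.6/1254 = 6.4997177 × 10^-4.
County 3: Wₕ = 0.09478142; term = 0.09478142²·(1 − 0.24336399)·40.34/926 = 2.9611357 × 10^-4.
County 1: Wₕ = 0.31964130; term = 0.31964130²·(1 − 0.03623753)·37.1/465 = 0.0078562762.
County 2: Wₕ = 0.33316727; term = 0.33316727²·(1 − 0.24934579)·29.56/3335 = 7.3853855 × 10^-4.
Sum = 0.0095409001.

0.009541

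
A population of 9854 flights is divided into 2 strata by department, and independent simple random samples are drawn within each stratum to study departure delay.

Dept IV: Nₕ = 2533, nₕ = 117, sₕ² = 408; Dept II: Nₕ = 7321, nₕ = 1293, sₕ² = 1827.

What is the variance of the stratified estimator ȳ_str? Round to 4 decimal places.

0.8620

Var(ȳ_str) = Σₕ Wₕ²(1 − fₕ)sₕ²/nₕ with Wₕ = Nₕ/N, N = 9854.
Dept IV: Wₕ = 0.25705297; term = 0.25705297²·(1 − 0.04619029)·408/117 = 0.21977653.
Dept II: Wₕ = 0.74294703; term = 0.74294703²·(1 − 0.17661522)·1827/1293 = 0.64218263.
Sum = 0.86195916.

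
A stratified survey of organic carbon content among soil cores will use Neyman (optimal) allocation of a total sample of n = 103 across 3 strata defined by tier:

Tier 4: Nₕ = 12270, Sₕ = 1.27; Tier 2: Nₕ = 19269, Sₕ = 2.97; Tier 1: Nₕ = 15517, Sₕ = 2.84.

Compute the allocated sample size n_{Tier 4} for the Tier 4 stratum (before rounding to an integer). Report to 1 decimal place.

13.7

Neyman allocation: nₕ = n·NₕSₕ / Σⱼ NⱼSⱼ.
Σ NⱼSⱼ = 12270·1.27 + 19269·2.97 + 15517·2.84 = 116880.11.
n_{Tier 4} = 103·12270·1.27 / 116880.11 = 13.7.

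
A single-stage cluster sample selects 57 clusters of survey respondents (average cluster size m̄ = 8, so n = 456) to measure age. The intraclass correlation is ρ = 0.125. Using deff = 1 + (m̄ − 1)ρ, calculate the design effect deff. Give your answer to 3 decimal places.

deff = 1 + (8 − 1)·0.125 = 1 + 0.875 = 1.875.

1.875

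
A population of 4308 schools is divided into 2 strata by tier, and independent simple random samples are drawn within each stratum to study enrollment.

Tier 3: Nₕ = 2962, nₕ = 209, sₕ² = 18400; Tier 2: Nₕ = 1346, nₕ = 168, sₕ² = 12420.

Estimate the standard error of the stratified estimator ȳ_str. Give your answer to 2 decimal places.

6.71

Var(ȳ_str) = Σₕ Wₕ²(1 − fₕ)sₕ²/nₕ with Wₕ = Nₕ/N, N = 4308.
Tier 3: Wₕ = 0.68755803; term = 0.68755803²·(1 − 0.07056043)·18400/209 = 38.682222.
Tier 2: Wₕ = 0.31244197; term = 0.31244197²·(1 − 0.12481426)·12420/168 = 6.3161331.
Sum = 44.998355.
SE = √(44.998355) = 6.71.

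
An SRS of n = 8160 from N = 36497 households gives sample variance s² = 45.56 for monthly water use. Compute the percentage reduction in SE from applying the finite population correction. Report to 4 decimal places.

f = n/N = 8160/36497 = 0.22358002.
SE_no-fpc = √(s²/n) = 0.074721706; SE_fpc = √((1−f)s²/n) = 0.065840805.
Ratio = √(1−f) = 0.88114697. Reduction = 100·(1 − 0.88114697) = 11.8853%.

11.8853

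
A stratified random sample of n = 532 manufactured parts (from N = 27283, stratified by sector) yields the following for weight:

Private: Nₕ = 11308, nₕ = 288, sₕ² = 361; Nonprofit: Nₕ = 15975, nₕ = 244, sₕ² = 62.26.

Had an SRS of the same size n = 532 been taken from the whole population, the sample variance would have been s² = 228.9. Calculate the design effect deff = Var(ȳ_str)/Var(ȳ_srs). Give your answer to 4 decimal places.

Var(ȳ_str) = Σ Wₕ²(1−fₕ)sₕ²/nₕ with Wₕ = Nₕ/27283:
  Private: (11308/27283)²·(1−288/11308)·361/288 = 0.20984463
  Nonprofit: (15975/27283)²·(1−244/15975)·62.26/244 = 0.08614543
  → Var(ȳ_str) = 0.29599006.
Var(ȳ_srs) = (1 − 532/27283)·228.9/532 = 0.42187332.
deff = 0.29599006 / 0.42187332 = 0.7016.

0.7016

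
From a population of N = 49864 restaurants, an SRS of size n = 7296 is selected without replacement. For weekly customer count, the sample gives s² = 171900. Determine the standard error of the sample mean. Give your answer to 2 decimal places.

4.48

Under SRS without replacement, Var(ȳ) = (1 − f)·s²/n with f = n/N = 7296/49864 = 0.14631798.
Var(ȳ) = (1 − 0.14631798)·171900/7296 = 0.85368202·23.560855 = 20.113478.
SE(ȳ) = √(20.113478) = 4.48.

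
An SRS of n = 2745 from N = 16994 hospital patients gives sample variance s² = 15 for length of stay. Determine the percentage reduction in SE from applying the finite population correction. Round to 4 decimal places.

8.4319

f = n/N = 2745/16994 = 0.16152760.
SE_no-fpc = √(s²/n) = 0.073922127; SE_fpc = √((1−f)s²/n) = 0.067689116.
Ratio = √(1−f) = 0.91568139. Reduction = 100·(1 − 0.91568139) = 8.4319%.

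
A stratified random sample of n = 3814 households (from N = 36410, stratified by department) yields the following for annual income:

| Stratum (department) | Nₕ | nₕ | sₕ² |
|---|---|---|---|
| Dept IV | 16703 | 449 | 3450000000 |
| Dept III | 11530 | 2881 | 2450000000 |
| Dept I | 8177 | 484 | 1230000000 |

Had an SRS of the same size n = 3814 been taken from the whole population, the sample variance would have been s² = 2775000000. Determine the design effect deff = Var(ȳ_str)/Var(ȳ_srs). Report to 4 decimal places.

2.6991

Var(ȳ_str) = Σ Wₕ²(1−fₕ)sₕ²/nₕ with Wₕ = Nₕ/36410:
  Dept IV: (16703/36410)²·(1−449/16703)·3450000000/449 = 1.5735702 × 10^6
  Dept III: (11530/36410)²·(1−2881/11530)·2450000000/2881 = 63970.047
  Dept I: (8177/36410)²·(1−484/8177)·1230000000/484 = 120589.12
  → Var(ȳ_str) = 1.7581294 × 10^6.
Var(ȳ_srs) = (1 − 3814/36410)·2775000000/3814 = 651367.26.
deff = (1.7581294 × 10^6) / 651367.26 = 2.6991.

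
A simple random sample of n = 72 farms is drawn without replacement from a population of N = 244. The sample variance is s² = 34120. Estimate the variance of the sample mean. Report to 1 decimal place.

334.1

Under SRS without replacement, Var(ȳ) = (1 − f)·s²/n with f = n/N = 72/244 = 0.29508197.
Var(ȳ) = (1 − 0.29508197)·34120/72 = 0.70491803·473.88889 = 334.05282.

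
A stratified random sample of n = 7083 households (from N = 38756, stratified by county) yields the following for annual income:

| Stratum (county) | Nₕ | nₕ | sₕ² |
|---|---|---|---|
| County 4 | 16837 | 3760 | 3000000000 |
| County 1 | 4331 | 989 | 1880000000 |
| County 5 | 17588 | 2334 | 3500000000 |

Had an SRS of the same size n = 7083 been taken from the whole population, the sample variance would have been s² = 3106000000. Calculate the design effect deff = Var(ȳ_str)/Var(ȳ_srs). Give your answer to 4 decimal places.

Var(ȳ_str) = Σ Wₕ²(1−fₕ)sₕ²/nₕ with Wₕ = Nₕ/38756:
  County 4: (16837/38756)²·(1−3760/16837)·3000000000/3760 = 116957.57
  County 1: (4331/38756)²·(1−989/4331)·1880000000/989 = 18318.01
  County 5: (17588/38756)²·(1−2334/17588)·3500000000/2334 = 267848.67
  → Var(ȳ_str) = 403124.25.
Var(ȳ_srs) = (1 − 7083/38756)·3106000000/7083 = 358372.32.
deff = 403124.25 / 358372.32 = 1.1249.

1.1249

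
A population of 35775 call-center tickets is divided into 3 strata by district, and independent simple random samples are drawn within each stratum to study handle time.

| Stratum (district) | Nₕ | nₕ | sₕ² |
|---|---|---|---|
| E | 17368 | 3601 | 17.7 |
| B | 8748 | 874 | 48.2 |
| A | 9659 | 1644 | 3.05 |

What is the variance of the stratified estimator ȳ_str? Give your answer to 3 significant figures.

Var(ȳ_str) = Σₕ Wₕ²(1 − fₕ)sₕ²/nₕ with Wₕ = Nₕ/N, N = 35775.
E: Wₕ = 0.48547869; term = 0.48547869²·(1 − 0.20733533)·17.7/3601 = 9.1829027 × 10^-4.
B: Wₕ = 0.24452830; term = 0.24452830²·(1 − 0.09990855)·48.2/874 = 0.0029681135.
A: Wₕ = 0.26999301; term = 0.26999301²·(1 − 0.17020395)·3.05/1644 = 1.1222108 × 10^-4.
Sum = 0.0039986249.

0.00400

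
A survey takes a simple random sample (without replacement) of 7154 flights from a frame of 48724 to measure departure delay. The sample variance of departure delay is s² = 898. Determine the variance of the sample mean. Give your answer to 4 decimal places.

Under SRS without replacement, Var(ȳ) = (1 − f)·s²/n with f = n/N = 7154/48724 = 0.14682703.
Var(ȳ) = (1 − 0.14682703)·898/7154 = 0.85317297·0.12552418 = 0.10709384.

0.1071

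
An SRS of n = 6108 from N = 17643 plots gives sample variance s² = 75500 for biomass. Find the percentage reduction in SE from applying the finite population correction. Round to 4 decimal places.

19.1421

f = n/N = 6108/17643 = 0.34619963.
SE_no-fpc = √(s²/n) = 3.5157984; SE_fpc = √((1−f)s²/n) = 2.8428016.
Ratio = √(1−f) = 0.80857923. Reduction = 100·(1 − 0.80857923) = 19.1421%.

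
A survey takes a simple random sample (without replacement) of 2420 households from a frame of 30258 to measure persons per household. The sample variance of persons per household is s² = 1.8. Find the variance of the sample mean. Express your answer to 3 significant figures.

Under SRS without replacement, Var(ȳ) = (1 − f)·s²/n with f = n/N = 2420/30258 = 0.07997885.
Var(ȳ) = (1 − 0.07997885)·1.8/2420 = 0.92002115·7.4380165 × 10^-4 = 6.8431325 × 10^-4.

6.84 × 10^-4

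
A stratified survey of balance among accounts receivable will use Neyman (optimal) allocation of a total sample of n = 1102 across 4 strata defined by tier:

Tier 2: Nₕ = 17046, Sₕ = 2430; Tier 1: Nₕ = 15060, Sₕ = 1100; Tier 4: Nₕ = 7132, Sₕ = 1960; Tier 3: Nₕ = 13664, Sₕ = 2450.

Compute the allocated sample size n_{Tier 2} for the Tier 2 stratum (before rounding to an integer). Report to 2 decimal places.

Neyman allocation: nₕ = n·NₕSₕ / Σⱼ NⱼSⱼ.
Σ NⱼSⱼ = 17046·2430 + 15060·1100 + 7132·1960 + 13664·2450 = 1.054433 × 10^8.
n_{Tier 2} = 1102·17046·2430 / (1.054433 × 10^8) = 432.90.

432.90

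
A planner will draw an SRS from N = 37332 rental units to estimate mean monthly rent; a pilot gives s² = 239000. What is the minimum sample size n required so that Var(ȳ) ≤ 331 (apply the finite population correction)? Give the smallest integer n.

709

Without fpc, n₀ = s²/D = 239000/331 = 722.0544.
With fpc, (1 − n/N)·s²/n ≤ D requires n ≥ n₀/(1 + n₀/N) = 722.0544/(1 + 722.0544/37332) = 708.3538.
Rounding up, n = 709.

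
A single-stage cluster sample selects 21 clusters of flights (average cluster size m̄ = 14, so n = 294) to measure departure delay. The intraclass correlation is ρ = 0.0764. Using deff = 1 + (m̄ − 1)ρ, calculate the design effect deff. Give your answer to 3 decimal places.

deff = 1 + (14 − 1)·0.0764 = 1 + 0.9932 = 1.9932.

1.993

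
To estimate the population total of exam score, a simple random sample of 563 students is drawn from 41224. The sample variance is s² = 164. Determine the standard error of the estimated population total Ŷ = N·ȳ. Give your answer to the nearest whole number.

22097

Var(Ŷ) = N²·Var(ȳ) = N²·(1 − n/N)·s²/n.
f = 563/41224 = 0.01365709; Var(ȳ) = 0.98634291·164/563 = 0.28731836.
Var(Ŷ) = 41224² · 0.28731836 = 4.8827404 × 10^8.
SE(Ŷ) = √(4.8827404 × 10^8) = 22097.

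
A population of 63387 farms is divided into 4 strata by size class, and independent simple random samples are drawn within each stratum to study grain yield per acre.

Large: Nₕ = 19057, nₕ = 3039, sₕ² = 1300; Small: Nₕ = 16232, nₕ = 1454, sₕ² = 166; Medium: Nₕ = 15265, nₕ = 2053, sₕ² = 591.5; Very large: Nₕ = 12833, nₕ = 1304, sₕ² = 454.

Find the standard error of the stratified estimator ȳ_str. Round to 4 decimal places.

Var(ȳ_str) = Σₕ Wₕ²(1 − fₕ)sₕ²/nₕ with Wₕ = Nₕ/N, N = 63387.
Large: Wₕ = 0.30064524; term = 0.30064524²·(1 − 0.15946896)·1300/3039 = 0.03249938.
Small: Wₕ = 0.25607774; term = 0.25607774²·(1 − 0.08957615)·166/1454 = 0.006816022.
Medium: Wₕ = 0.24082225; term = 0.24082225²·(1 − 0.13449066)·591.5/2053 = 0.014462081.
Very large: Wₕ = 0.20245476; term = 0.20245476²·(1 − 0.10161303)·454/1304 = 0.012820286.
Sum = 0.066597769.
SE = √(0.066597769) = 0.2581.

0.2581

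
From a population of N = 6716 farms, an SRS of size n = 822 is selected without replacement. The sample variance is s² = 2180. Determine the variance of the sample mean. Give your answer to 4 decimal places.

2.3275

Under SRS without replacement, Var(ȳ) = (1 − f)·s²/n with f = n/N = 822/6716 = 0.12239428.
Var(ȳ) = (1 − 0.12239428)·2180/822 = 0.87760572·2.6520681 = 2.3274702.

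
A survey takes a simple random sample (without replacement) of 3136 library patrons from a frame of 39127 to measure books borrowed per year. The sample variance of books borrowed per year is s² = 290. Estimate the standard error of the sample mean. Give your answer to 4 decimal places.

0.2917

Under SRS without replacement, Var(ȳ) = (1 − f)·s²/n with f = n/N = 3136/39127 = 0.08014926.
Var(ȳ) = (1 − 0.08014926)·290/3136 = 0.91985074·0.09247449 = 0.085062728.
SE(ȳ) = √(0.085062728) = 0.2917.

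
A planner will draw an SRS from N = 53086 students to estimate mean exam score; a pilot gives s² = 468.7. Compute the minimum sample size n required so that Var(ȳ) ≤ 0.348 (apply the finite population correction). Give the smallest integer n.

Without fpc, n₀ = s²/D = 468.7/0.348 = 1346.8391.
With fpc, (1 − n/N)·s²/n ≤ D requires n ≥ n₀/(1 + n₀/N) = 1346.8391/(1 + 1346.8391/53086) = 1313.5141.
Rounding up, n = 1314.

1314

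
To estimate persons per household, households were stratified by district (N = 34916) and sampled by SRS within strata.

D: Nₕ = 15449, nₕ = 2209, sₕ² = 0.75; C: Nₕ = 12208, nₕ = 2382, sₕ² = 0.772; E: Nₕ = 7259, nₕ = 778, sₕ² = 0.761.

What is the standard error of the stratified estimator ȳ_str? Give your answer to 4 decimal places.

Var(ȳ_str) = Σₕ Wₕ²(1 − fₕ)sₕ²/nₕ with Wₕ = Nₕ/N, N = 34916.
D: Wₕ = 0.44246191; term = 0.44246191²·(1 − 0.14298660)·0.75/2209 = 5.6964585 × 10^-5.
C: Wₕ = 0.34963913; term = 0.34963913²·(1 − 0.19511796)·0.772/2382 = 3.1889511 × 10^-5.
E: Wₕ = 0.20789896; term = 0.20789896²·(1 − 0.10717730)·0.761/778 = 3.7746345 × 10^-5.
Sum = 1.2660044 × 10^-4.
SE = √(1.2660044 × 10^-4) = 0.0113.

0.0113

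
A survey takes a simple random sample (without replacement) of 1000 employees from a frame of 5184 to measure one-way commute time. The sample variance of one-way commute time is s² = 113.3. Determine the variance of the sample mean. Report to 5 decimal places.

0.09144

Under SRS without replacement, Var(ȳ) = (1 − f)·s²/n with f = n/N = 1000/5184 = 0.19290123.
Var(ȳ) = (1 − 0.19290123)·113.3/1000 = 0.80709877·0.1133 = 0.09144429.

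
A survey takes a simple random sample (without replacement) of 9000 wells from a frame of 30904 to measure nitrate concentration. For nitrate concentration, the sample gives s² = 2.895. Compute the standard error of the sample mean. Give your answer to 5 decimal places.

Under SRS without replacement, Var(ȳ) = (1 − f)·s²/n with f = n/N = 9000/30904 = 0.29122444.
Var(ȳ) = (1 − 0.29122444)·2.895/9000 = 0.70877556·3.2166667 × 10^-4 = 2.2798947 × 10^-4.
SE(ȳ) = √(2.2798947 × 10^-4) = 0.01510.

0.01510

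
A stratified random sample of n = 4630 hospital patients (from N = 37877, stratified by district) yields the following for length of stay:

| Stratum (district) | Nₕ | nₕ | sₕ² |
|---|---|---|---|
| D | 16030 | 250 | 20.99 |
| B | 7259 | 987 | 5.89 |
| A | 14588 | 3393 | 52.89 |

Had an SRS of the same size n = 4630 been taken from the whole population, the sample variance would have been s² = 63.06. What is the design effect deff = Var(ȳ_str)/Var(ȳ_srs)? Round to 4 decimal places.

Var(ȳ_str) = Σ Wₕ²(1−fₕ)sₕ²/nₕ with Wₕ = Nₕ/37877:
  D: (16030/37877)²·(1−250/16030)·20.99/250 = 0.014803411
  B: (7259/37877)²·(1−987/7259)·5.89/987 = 1.8937814 × 10^-4
  A: (14588/37877)²·(1−3393/14588)·52.89/3393 = 0.0017744281
  → Var(ȳ_str) = 0.016767217.
Var(ȳ_srs) = (1 − 4630/37877)·63.06/4630 = 0.011955008.
deff = 0.016767217 / 0.011955008 = 1.4025.

1.4025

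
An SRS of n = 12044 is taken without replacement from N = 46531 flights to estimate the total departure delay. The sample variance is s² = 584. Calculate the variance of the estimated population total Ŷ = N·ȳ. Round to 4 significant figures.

Var(Ŷ) = N²·Var(ȳ) = N²·(1 − n/N)·s²/n.
f = 12044/46531 = 0.25883819; Var(ȳ) = 0.74116181·584/12044 = 0.035938102.
Var(Ŷ) = 46531² · 0.035938102 = 7.7810805 × 10^7.

7.781 × 10^7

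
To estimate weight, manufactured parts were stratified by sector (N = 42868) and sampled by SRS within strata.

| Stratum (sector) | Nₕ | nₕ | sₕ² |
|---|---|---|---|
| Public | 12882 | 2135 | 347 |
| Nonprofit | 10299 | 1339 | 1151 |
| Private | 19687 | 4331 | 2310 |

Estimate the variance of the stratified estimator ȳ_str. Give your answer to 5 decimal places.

0.14315

Var(ȳ_str) = Σₕ Wₕ²(1 − fₕ)sₕ²/nₕ with Wₕ = Nₕ/N, N = 42868.
Public: Wₕ = 0.30050387; term = 0.30050387²·(1 − 0.16573513)·347/2135 = 0.012244349.
Nonprofit: Wₕ = 0.24024914; term = 0.24024914²·(1 − 0.13001262)·1151/1339 = 0.043164963.
Private: Wₕ = 0.45924699; term = 0.45924699²·(1 − 0.21999289)·2310/4331 = 0.087743509.
Sum = 0.14315282.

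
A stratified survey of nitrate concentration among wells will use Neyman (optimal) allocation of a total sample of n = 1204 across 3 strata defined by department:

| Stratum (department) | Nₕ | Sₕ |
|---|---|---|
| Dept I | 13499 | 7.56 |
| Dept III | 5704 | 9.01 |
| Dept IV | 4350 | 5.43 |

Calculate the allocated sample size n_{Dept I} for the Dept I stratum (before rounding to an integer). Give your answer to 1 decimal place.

693.9

Neyman allocation: nₕ = n·NₕSₕ / Σⱼ NⱼSⱼ.
Σ NⱼSⱼ = 13499·7.56 + 5704·9.01 + 4350·5.43 = 177065.98.
n_{Dept I} = 1204·13499·7.56 / 177065.98 = 693.9.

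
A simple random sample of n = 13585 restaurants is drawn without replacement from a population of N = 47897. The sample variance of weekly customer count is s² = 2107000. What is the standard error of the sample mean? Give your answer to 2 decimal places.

Under SRS without replacement, Var(ȳ) = (1 − f)·s²/n with f = n/N = 13585/47897 = 0.28362945.
Var(ȳ) = (1 − 0.28362945)·2107000/13585 = 0.71637055·155.09753 = 111.10731.
SE(ȳ) = √(111.10731) = 10.54.

10.54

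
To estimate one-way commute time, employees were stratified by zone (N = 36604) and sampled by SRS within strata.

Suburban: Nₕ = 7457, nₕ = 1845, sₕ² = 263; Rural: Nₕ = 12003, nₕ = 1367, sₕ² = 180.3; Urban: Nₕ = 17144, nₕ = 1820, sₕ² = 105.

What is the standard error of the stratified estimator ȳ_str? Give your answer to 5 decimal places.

Var(ȳ_str) = Σₕ Wₕ²(1 − fₕ)sₕ²/nₕ with Wₕ = Nₕ/N, N = 36604.
Suburban: Wₕ = 0.20372090; term = 0.20372090²·(1 − 0.24741853)·263/1845 = 0.0044522966.
Rural: Wₕ = 0.32791498; term = 0.32791498²·(1 − 0.11388819)·180.3/1367 = 0.012567192.
Urban: Wₕ = 0.46836411; term = 0.46836411²·(1 − 0.10615959)·105/1820 = 0.011312149.
Sum = 0.028331638.
SE = √(0.028331638) = 0.16832.

0.16832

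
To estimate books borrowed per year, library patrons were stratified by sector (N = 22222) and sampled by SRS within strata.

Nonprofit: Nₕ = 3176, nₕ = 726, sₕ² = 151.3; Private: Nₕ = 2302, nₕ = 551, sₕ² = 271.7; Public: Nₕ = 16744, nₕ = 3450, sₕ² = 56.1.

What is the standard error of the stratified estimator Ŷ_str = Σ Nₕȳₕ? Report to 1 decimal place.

Var(Ŷ_str) = Σₕ Nₕ²(1 − fₕ)sₕ²/nₕ.
Nonprofit: 3176²·(1 − 726/3176)·151.3/726 = 1.6216192 × 10^6.
Private: 2302²·(1 − 551/2302)·271.7/551 = 1.9876024 × 10^6.
Public: 16744²·(1 − 3450/16744)·56.1/3450 = 3.619584 × 10^6.
Sum = 7.2288056 × 10^6.
SE = √(7.2288056 × 10^6) = 2688.6.

2688.6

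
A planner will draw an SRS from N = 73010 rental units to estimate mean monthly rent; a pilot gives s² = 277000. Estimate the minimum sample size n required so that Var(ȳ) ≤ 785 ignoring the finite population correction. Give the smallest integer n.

353

Without fpc, n₀ = s²/D = 277000/785 = 352.8662.
Rounding up, n = 353.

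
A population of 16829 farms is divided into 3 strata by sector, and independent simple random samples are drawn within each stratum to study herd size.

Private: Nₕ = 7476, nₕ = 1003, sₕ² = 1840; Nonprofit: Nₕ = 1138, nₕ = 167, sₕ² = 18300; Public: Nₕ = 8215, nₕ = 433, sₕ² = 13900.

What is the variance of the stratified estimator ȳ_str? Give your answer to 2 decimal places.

7.99

Var(ȳ_str) = Σₕ Wₕ²(1 − fₕ)sₕ²/nₕ with Wₕ = Nₕ/N, N = 16829.
Private: Wₕ = 0.44423317; term = 0.44423317²·(1 − 0.13416265)·1840/1003 = 0.31345498.
Nonprofit: Wₕ = 0.06762137; term = 0.06762137²·(1 − 0.14674868)·18300/167 = 0.42754269.
Public: Wₕ = 0.48814546; term = 0.48814546²·(1 − 0.05270846)·13900/433 = 7.2461793.
Sum = 7.987177.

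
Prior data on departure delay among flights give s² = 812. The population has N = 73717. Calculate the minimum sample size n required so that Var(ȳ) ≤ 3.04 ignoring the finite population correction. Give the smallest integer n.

268

Without fpc, n₀ = s²/D = 812/3.04 = 267.1053.
Rounding up, n = 268.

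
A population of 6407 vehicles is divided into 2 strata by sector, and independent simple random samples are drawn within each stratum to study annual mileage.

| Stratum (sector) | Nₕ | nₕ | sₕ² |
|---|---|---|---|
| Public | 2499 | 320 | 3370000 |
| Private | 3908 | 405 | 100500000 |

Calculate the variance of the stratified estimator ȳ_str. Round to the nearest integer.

Var(ȳ_str) = Σₕ Wₕ²(1 − fₕ)sₕ²/nₕ with Wₕ = Nₕ/N, N = 6407.
Public: Wₕ = 0.39004214; term = 0.39004214²·(1 − 0.12805122)·3370000/320 = 1396.9921.
Private: Wₕ = 0.60995786; term = 0.60995786²·(1 − 0.10363357)·100500000/405 = 82755.389.
Sum = 84152.381.

84152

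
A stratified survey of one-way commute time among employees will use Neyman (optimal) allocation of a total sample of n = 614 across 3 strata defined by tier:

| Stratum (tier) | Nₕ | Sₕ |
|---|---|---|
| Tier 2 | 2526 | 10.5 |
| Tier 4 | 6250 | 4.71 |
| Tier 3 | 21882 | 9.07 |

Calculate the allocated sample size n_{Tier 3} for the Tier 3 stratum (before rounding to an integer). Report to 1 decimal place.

Neyman allocation: nₕ = n·NₕSₕ / Σⱼ NⱼSⱼ.
Σ NⱼSⱼ = 2526·10.5 + 6250·4.71 + 21882·9.07 = 254430.24.
n_{Tier 3} = 614·21882·9.07 / 254430.24 = 479.0.

479.0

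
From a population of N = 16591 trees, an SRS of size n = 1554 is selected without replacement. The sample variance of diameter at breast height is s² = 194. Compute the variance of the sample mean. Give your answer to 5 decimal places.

0.11315

Under SRS without replacement, Var(ȳ) = (1 − f)·s²/n with f = n/N = 1554/16591 = 0.09366524.
Var(ȳ) = (1 − 0.09366524)·194/1554 = 0.90633476·0.12483912 = 0.11314604.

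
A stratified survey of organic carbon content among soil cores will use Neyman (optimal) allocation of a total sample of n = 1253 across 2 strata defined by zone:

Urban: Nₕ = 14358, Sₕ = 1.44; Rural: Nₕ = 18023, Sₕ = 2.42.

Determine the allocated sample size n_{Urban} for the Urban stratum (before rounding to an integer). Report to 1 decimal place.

403.0

Neyman allocation: nₕ = n·NₕSₕ / Σⱼ NⱼSⱼ.
Σ NⱼSⱼ = 14358·1.44 + 18023·2.42 = 64291.18.
n_{Urban} = 1253·14358·1.44 / 64291.18 = 403.0.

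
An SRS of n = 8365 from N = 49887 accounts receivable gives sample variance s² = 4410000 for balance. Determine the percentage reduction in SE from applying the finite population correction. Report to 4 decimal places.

f = n/N = 8365/49887 = 0.16767895.
SE_no-fpc = √(s²/n) = 22.960763; SE_fpc = √((1−f)s²/n) = 20.947479.
Ratio = √(1−f) = 0.91231631. Reduction = 100·(1 − 0.91231631) = 8.7684%.

8.7684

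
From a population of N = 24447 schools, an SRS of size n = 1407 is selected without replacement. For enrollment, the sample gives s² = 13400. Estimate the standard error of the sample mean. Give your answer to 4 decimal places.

Under SRS without replacement, Var(ȳ) = (1 − f)·s²/n with f = n/N = 1407/24447 = 0.05755307.
Var(ȳ) = (1 − 0.05755307)·13400/1407 = 0.94244693·9.5238095 = 8.975685.
SE(ȳ) = √(8.975685) = 2.9959.

2.9959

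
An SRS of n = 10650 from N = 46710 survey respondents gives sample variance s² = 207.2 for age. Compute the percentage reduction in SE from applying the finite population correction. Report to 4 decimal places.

f = n/N = 10650/46710 = 0.22800257.
SE_no-fpc = √(s²/n) = 0.13948261; SE_fpc = √((1−f)s²/n) = 0.12255414.
Ratio = √(1−f) = 0.87863384. Reduction = 100·(1 − 0.87863384) = 12.1366%.

12.1366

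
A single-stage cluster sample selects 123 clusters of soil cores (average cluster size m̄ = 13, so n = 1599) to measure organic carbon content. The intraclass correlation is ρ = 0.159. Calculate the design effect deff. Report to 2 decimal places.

deff = 1 + (13 − 1)·0.159 = 1 + 1.908 = 2.908.

2.91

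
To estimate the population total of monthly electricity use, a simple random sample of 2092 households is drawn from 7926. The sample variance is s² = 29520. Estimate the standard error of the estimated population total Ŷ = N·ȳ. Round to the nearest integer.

Var(Ŷ) = N²·Var(ȳ) = N²·(1 − n/N)·s²/n.
f = 2092/7926 = 0.26394146; Var(ȳ) = 0.73605854·29520/2092 = 10.386447.
Var(Ŷ) = 7926² · 10.386447 = 6.5249193 × 10^8.
SE(Ŷ) = √(6.5249193 × 10^8) = 25544.

25544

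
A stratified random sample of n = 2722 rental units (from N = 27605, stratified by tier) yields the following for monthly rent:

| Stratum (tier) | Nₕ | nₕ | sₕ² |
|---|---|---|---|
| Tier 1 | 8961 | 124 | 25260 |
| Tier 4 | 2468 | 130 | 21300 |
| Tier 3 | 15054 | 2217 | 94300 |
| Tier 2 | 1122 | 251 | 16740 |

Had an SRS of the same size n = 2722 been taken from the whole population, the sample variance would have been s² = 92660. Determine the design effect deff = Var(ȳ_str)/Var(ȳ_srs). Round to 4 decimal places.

Var(ȳ_str) = Σ Wₕ²(1−fₕ)sₕ²/nₕ with Wₕ = Nₕ/27605:
  Tier 1: (8961/27605)²·(1−124/8961)·25260/124 = 21.168861
  Tier 4: (2468/27605)²·(1−130/2468)·21300/130 = 1.2406532
  Tier 3: (15054/27605)²·(1−2217/15054)·94300/2217 = 10.786634
  Tier 2: (1122/27605)²·(1−251/1122)·16740/251 = 0.085529758
  → Var(ȳ_str) = 33.281678.
Var(ȳ_srs) = (1 − 2722/27605)·92660/2722 = 30.684508.
deff = 33.281678 / 30.684508 = 1.0846.

1.0846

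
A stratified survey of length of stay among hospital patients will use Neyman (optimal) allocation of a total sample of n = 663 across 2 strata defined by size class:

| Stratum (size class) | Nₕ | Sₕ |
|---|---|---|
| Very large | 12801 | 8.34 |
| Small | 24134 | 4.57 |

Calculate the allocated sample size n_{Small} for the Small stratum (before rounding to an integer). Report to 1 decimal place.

Neyman allocation: nₕ = n·NₕSₕ / Σⱼ NⱼSⱼ.
Σ NⱼSⱼ = 12801·8.34 + 24134·4.57 = 217052.72.
n_{Small} = 663·24134·4.57 / 217052.72 = 336.9.

336.9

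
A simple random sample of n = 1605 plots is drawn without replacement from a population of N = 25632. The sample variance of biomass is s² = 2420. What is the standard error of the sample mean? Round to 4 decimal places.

1.1889

Under SRS without replacement, Var(ȳ) = (1 − f)·s²/n with f = n/N = 1605/25632 = 0.06261704.
Var(ȳ) = (1 − 0.06261704)·2420/1605 = 0.93738296·1.5077882 = 1.4133749.
SE(ȳ) = √(1.4133749) = 1.1889.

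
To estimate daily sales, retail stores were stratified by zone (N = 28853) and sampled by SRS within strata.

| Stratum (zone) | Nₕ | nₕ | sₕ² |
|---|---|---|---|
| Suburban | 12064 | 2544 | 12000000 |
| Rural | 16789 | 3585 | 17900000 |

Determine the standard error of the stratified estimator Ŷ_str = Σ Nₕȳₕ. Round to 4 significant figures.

Var(Ŷ_str) = Σₕ Nₕ²(1 − fₕ)sₕ²/nₕ.
Suburban: 12064²·(1 − 2544/12064)·12000000/2544 = 5.4174189 × 10^11.
Rural: 16789²·(1 − 3585/16789)·17900000/3585 = 1.1068639 × 10^12.
Sum = 1.6486058 × 10^12.
SE = √(1.6486058 × 10^12) = 1.284 × 10^6.

1.284 × 10^6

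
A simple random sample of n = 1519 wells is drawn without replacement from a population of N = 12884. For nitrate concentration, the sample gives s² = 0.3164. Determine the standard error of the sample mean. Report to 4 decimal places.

0.0136

Under SRS without replacement, Var(ȳ) = (1 − f)·s²/n with f = n/N = 1519/12884 = 0.11789817.
Var(ȳ) = (1 − 0.11789817)·0.3164/1519 = 0.88210183·2.0829493 × 10^-4 = 1.8373734 × 10^-4.
SE(ȳ) = √(1.8373734 × 10^-4) = 0.0136.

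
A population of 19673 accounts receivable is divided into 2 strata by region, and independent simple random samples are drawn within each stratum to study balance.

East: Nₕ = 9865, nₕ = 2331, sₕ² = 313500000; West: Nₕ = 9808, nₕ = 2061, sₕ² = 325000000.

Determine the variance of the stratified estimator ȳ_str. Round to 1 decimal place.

Var(ȳ_str) = Σₕ Wₕ²(1 − fₕ)sₕ²/nₕ with Wₕ = Nₕ/N, N = 19673.
East: Wₕ = 0.50144869; term = 0.50144869²·(1 − 0.23628991)·313500000/2331 = 25827.168.
West: Wₕ = 0.49855131; term = 0.49855131²·(1 − 0.21013458)·325000000/2061 = 30958.378.
Sum = 56785.546.

56785.5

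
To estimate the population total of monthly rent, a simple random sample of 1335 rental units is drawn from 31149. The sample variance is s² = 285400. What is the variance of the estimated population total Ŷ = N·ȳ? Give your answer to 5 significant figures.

1.9853 × 10^11

Var(Ŷ) = N²·Var(ȳ) = N²·(1 − n/N)·s²/n.
f = 1335/31149 = 0.04285852; Var(ȳ) = 0.95714148·285400/1335 = 204.62036.
Var(Ŷ) = 31149² · 204.62036 = 1.9853499 × 10^11.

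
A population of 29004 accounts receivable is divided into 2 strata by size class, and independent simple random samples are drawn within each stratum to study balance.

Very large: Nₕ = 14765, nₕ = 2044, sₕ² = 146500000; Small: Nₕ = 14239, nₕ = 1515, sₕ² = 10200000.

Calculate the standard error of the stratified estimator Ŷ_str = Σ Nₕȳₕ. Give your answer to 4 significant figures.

Var(Ŷ_str) = Σₕ Nₕ²(1 − fₕ)sₕ²/nₕ.
Very large: 14765²·(1 − 2044/14765)·146500000/2044 = 1.3462057 × 10^13.
Small: 14239²·(1 − 1515/14239)·10200000/1515 = 1.2198058 × 10^12.
Sum = 1.4681863 × 10^13.
SE = √(1.4681863 × 10^13) = 3.832 × 10^6.

3.832 × 10^6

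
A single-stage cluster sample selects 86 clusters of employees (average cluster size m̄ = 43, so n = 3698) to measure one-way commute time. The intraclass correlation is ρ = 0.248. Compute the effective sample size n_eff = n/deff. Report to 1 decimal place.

deff = 1 + (43 − 1)·0.248 = 1 + 10.416 = 11.416.
n_eff = 3698 / 11.416 = 323.9.

323.9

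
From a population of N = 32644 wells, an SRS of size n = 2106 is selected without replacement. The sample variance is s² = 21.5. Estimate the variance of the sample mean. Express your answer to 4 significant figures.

0.009550

Under SRS without replacement, Var(ȳ) = (1 − f)·s²/n with f = n/N = 2106/32644 = 0.06451415.
Var(ȳ) = (1 − 0.06451415)·21.5/2106 = 0.93548585·0.010208927 = 0.0095503066.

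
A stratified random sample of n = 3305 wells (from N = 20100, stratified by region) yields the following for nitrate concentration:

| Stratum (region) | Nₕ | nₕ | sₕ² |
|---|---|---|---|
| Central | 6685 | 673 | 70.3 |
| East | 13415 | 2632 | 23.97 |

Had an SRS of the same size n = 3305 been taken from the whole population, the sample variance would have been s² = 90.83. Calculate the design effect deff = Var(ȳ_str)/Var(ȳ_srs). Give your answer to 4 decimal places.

Var(ȳ_str) = Σ Wₕ²(1−fₕ)sₕ²/nₕ with Wₕ = Nₕ/20100:
  Central: (6685/20100)²·(1−673/6685)·70.3/673 = 0.010391268
  East: (13415/20100)²·(1−2632/13415)·23.97/2632 = 0.0032607711
  → Var(ȳ_str) = 0.013652039.
Var(ȳ_srs) = (1 − 3305/20100)·90.83/3305 = 0.022963697.
deff = 0.013652039 / 0.022963697 = 0.5945.

0.5945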